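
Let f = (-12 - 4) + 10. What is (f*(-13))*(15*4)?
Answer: 4680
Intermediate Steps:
f = -6 (f = -16 + 10 = -6)
(f*(-13))*(15*4) = (-6*(-13))*(15*4) = 78*60 = 4680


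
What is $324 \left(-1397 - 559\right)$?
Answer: $-633744$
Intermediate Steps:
$324 \left(-1397 - 559\right) = 324 \left(-1956\right) = -633744$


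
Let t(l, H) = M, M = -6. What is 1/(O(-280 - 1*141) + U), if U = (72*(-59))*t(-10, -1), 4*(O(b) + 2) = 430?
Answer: 2/51187 ≈ 3.9072e-5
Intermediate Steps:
O(b) = 211/2 (O(b) = -2 + (¼)*430 = -2 + 215/2 = 211/2)
t(l, H) = -6
U = 25488 (U = (72*(-59))*(-6) = -4248*(-6) = 25488)
1/(O(-280 - 1*141) + U) = 1/(211/2 + 25488) = 1/(51187/2) = 2/51187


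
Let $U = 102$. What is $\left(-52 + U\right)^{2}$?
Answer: $2500$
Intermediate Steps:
$\left(-52 + U\right)^{2} = \left(-52 + 102\right)^{2} = 50^{2} = 2500$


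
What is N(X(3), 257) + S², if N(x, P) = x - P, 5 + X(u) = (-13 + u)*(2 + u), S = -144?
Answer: 20424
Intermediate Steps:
X(u) = -5 + (-13 + u)*(2 + u)
N(X(3), 257) + S² = ((-31 + 3² - 11*3) - 1*257) + (-144)² = ((-31 + 9 - 33) - 257) + 20736 = (-55 - 257) + 20736 = -312 + 20736 = 20424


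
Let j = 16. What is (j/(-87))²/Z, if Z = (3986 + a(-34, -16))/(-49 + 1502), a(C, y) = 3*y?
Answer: 185984/14903361 ≈ 0.012479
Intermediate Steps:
Z = 3938/1453 (Z = (3986 + 3*(-16))/(-49 + 1502) = (3986 - 48)/1453 = 3938*(1/1453) = 3938/1453 ≈ 2.7103)
(j/(-87))²/Z = (16/(-87))²/(3938/1453) = (16*(-1/87))²*(1453/3938) = (-16/87)²*(1453/3938) = (256/7569)*(1453/3938) = 185984/14903361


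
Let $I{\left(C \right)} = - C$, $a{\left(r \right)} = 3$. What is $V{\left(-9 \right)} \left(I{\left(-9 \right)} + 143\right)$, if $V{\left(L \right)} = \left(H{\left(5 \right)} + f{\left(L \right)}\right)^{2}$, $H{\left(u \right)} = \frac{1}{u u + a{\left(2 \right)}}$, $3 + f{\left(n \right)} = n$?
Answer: $\frac{2132275}{98} \approx 21758.0$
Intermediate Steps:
$f{\left(n \right)} = -3 + n$
$H{\left(u \right)} = \frac{1}{3 + u^{2}}$ ($H{\left(u \right)} = \frac{1}{u u + 3} = \frac{1}{u^{2} + 3} = \frac{1}{3 + u^{2}}$)
$V{\left(L \right)} = \left(- \frac{83}{28} + L\right)^{2}$ ($V{\left(L \right)} = \left(\frac{1}{3 + 5^{2}} + \left(-3 + L\right)\right)^{2} = \left(\frac{1}{3 + 25} + \left(-3 + L\right)\right)^{2} = \left(\frac{1}{28} + \left(-3 + L\right)\right)^{2} = \left(- \frac{83}{28} + L\right)^{2}$)
$V{\left(-9 \right)} \left(I{\left(-9 \right)} + 143\right) = \frac{\left(-83 + 28 \left(-9\right)\right)^{2}}{784} \left(\left(-1\right) \left(-9\right) + 143\right) = \frac{\left(-83 - 252\right)^{2}}{784} \left(9 + 143\right) = \frac{\left(-335\right)^{2}}{784} \cdot 152 = \frac{1}{784} \cdot 112225 \cdot 152 = \frac{112225}{784} \cdot 152 = \frac{2132275}{98}$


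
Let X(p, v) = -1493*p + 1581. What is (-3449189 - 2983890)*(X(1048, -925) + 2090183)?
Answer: -3390875940900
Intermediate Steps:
X(p, v) = 1581 - 1493*p
(-3449189 - 2983890)*(X(1048, -925) + 2090183) = (-3449189 - 2983890)*((1581 - 1493*1048) + 2090183) = -6433079*((1581 - 1564664) + 2090183) = -6433079*(-1563083 + 2090183) = -6433079*527100 = -3390875940900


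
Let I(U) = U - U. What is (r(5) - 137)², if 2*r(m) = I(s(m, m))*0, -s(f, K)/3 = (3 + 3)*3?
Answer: 18769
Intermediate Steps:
s(f, K) = -54 (s(f, K) = -3*(3 + 3)*3 = -18*3 = -3*18 = -54)
I(U) = 0
r(m) = 0 (r(m) = (0*0)/2 = (½)*0 = 0)
(r(5) - 137)² = (0 - 137)² = (-137)² = 18769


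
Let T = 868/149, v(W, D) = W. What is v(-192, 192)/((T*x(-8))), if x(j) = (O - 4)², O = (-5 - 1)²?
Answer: -447/13888 ≈ -0.032186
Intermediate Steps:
T = 868/149 (T = 868*(1/149) = 868/149 ≈ 5.8255)
O = 36 (O = (-6)² = 36)
x(j) = 1024 (x(j) = (36 - 4)² = 32² = 1024)
v(-192, 192)/((T*x(-8))) = -192/((868/149)*1024) = -192/888832/149 = -192*149/888832 = -447/13888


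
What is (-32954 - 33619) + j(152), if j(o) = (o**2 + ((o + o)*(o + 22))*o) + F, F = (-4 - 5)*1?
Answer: 7996714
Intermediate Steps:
F = -9 (F = -9*1 = -9)
j(o) = -9 + o**2 + 2*o**2*(22 + o) (j(o) = (o**2 + ((o + o)*(o + 22))*o) - 9 = (o**2 + ((2*o)*(22 + o))*o) - 9 = (o**2 + (2*o*(22 + o))*o) - 9 = (o**2 + 2*o**2*(22 + o)) - 9 = -9 + o**2 + 2*o**2*(22 + o))
(-32954 - 33619) + j(152) = (-32954 - 33619) + (-9 + 2*152**3 + 45*152**2) = -66573 + (-9 + 2*3511808 + 45*23104) = -66573 + (-9 + 7023616 + 1039680) = -66573 + 8063287 = 7996714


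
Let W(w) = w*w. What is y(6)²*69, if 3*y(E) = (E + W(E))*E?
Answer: 486864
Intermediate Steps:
W(w) = w²
y(E) = E*(E + E²)/3 (y(E) = ((E + E²)*E)/3 = (E*(E + E²))/3 = E*(E + E²)/3)
y(6)²*69 = ((⅓)*6²*(1 + 6))²*69 = ((⅓)*36*7)²*69 = 84²*69 = 7056*69 = 486864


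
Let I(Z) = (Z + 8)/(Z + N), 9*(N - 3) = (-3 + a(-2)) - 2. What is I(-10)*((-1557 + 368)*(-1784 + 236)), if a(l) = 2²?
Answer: 4141287/8 ≈ 5.1766e+5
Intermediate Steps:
a(l) = 4
N = 26/9 (N = 3 + ((-3 + 4) - 2)/9 = 3 + (1 - 2)/9 = 3 + (⅑)*(-1) = 3 - ⅑ = 26/9 ≈ 2.8889)
I(Z) = (8 + Z)/(26/9 + Z) (I(Z) = (Z + 8)/(Z + 26/9) = (8 + Z)/(26/9 + Z))
I(-10)*((-1557 + 368)*(-1784 + 236)) = (9*(8 - 10)/(26 + 9*(-10)))*((-1557 + 368)*(-1784 + 236)) = (9*(-2)/(26 - 90))*(-1189*(-1548)) = (9*(-2)/(-64))*1840572 = (9*(-1/64)*(-2))*1840572 = (9/32)*1840572 = 4141287/8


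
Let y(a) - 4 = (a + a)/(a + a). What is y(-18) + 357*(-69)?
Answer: -24628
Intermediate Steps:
y(a) = 5 (y(a) = 4 + (a + a)/(a + a) = 4 + (2*a)/((2*a)) = 4 + (2*a)*(1/(2*a)) = 4 + 1 = 5)
y(-18) + 357*(-69) = 5 + 357*(-69) = 5 - 24633 = -24628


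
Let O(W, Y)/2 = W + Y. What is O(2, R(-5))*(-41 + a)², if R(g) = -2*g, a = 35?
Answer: 864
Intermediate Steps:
O(W, Y) = 2*W + 2*Y (O(W, Y) = 2*(W + Y) = 2*W + 2*Y)
O(2, R(-5))*(-41 + a)² = (2*2 + 2*(-2*(-5)))*(-41 + 35)² = (4 + 2*10)*(-6)² = (4 + 20)*36 = 24*36 = 864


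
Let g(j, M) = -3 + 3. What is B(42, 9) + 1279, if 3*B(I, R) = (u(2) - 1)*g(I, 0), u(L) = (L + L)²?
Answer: 1279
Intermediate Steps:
g(j, M) = 0
u(L) = 4*L² (u(L) = (2*L)² = 4*L²)
B(I, R) = 0 (B(I, R) = ((4*2² - 1)*0)/3 = ((4*4 - 1)*0)/3 = ((16 - 1)*0)/3 = (15*0)/3 = (⅓)*0 = 0)
B(42, 9) + 1279 = 0 + 1279 = 1279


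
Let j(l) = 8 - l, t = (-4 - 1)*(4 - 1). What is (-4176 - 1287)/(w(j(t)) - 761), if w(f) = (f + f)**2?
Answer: -5463/1355 ≈ -4.0317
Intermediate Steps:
t = -15 (t = -5*3 = -15)
w(f) = 4*f**2 (w(f) = (2*f)**2 = 4*f**2)
(-4176 - 1287)/(w(j(t)) - 761) = (-4176 - 1287)/(4*(8 - 1*(-15))**2 - 761) = -5463/(4*(8 + 15)**2 - 761) = -5463/(4*23**2 - 761) = -5463/(4*529 - 761) = -5463/(2116 - 761) = -5463/1355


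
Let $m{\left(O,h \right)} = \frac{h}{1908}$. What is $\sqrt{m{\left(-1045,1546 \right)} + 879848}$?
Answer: $\frac{\sqrt{88973831090}}{318} \approx 938.0$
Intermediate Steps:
$m{\left(O,h \right)} = \frac{h}{1908}$ ($m{\left(O,h \right)} = h \frac{1}{1908} = \frac{h}{1908}$)
$\sqrt{m{\left(-1045,1546 \right)} + 879848} = \sqrt{\frac{1}{1908} \cdot 1546 + 879848} = \sqrt{\frac{773}{954} + 879848} = \sqrt{\frac{839375765}{954}} = \frac{\sqrt{88973831090}}{318}$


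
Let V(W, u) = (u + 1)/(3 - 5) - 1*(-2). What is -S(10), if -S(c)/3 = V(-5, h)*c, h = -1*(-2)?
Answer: 15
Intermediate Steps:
h = 2
V(W, u) = 3/2 - u/2 (V(W, u) = (1 + u)/(-2) + 2 = (1 + u)*(-1/2) + 2 = (-1/2 - u/2) + 2 = 3/2 - u/2)
S(c) = -3*c/2 (S(c) = -3*(3/2 - 1/2*2)*c = -3*(3/2 - 1)*c = -3*c/2)
-S(10) = -(-3)*10/2 = -1*(-15) = 15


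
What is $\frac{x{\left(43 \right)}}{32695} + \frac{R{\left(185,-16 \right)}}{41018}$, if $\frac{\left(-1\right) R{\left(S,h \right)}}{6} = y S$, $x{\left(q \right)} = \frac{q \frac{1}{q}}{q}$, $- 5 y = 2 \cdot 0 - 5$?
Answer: $- \frac{780245666}{28833295465} \approx -0.027061$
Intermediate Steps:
$y = 1$ ($y = - \frac{2 \cdot 0 - 5}{5} = - \frac{0 - 5}{5} = \left(- \frac{1}{5}\right) \left(-5\right) = 1$)
$x{\left(q \right)} = \frac{1}{q}$ ($x{\left(q \right)} = 1 \frac{1}{q} = \frac{1}{q}$)
$R{\left(S,h \right)} = - 6 S$ ($R{\left(S,h \right)} = - 6 \cdot 1 S = - 6 S$)
$\frac{x{\left(43 \right)}}{32695} + \frac{R{\left(185,-16 \right)}}{41018} = \frac{1}{43 \cdot 32695} + \frac{\left(-6\right) 185}{41018} = \frac{1}{43} \cdot \frac{1}{32695} - \frac{555}{20509} = \frac{1}{1405885} - \frac{555}{20509} = - \frac{780245666}{28833295465}$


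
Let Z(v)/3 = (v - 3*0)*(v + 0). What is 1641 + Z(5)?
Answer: 1716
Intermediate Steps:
Z(v) = 3*v² (Z(v) = 3*((v - 3*0)*(v + 0)) = 3*((v + 0)*v) = 3*(v*v) = 3*v²)
1641 + Z(5) = 1641 + 3*5² = 1641 + 3*25 = 1641 + 75 = 1716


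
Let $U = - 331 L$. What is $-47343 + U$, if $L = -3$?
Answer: $-46350$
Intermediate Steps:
$U = 993$ ($U = \left(-331\right) \left(-3\right) = 993$)
$-47343 + U = -47343 + 993 = -46350$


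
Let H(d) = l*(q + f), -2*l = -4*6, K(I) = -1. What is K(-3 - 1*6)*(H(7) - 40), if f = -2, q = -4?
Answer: 112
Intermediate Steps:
l = 12 (l = -(-2)*6 = -½*(-24) = 12)
H(d) = -72 (H(d) = 12*(-4 - 2) = 12*(-6) = -72)
K(-3 - 1*6)*(H(7) - 40) = -(-72 - 40) = -1*(-112) = 112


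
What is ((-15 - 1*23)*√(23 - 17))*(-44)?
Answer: 1672*√6 ≈ 4095.5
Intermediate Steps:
((-15 - 1*23)*√(23 - 17))*(-44) = ((-15 - 23)*√6)*(-44) = -38*√6*(-44) = 1672*√6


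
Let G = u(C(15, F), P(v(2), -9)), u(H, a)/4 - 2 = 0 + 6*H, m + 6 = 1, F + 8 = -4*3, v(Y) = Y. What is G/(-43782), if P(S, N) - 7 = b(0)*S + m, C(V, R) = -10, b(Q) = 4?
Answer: 116/21891 ≈ 0.0052990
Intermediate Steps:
F = -20 (F = -8 - 4*3 = -8 - 12 = -20)
m = -5 (m = -6 + 1 = -5)
P(S, N) = 2 + 4*S (P(S, N) = 7 + (4*S - 5) = 7 + (-5 + 4*S) = 2 + 4*S)
u(H, a) = 8 + 24*H (u(H, a) = 8 + 4*(0 + 6*H) = 8 + 4*(6*H) = 8 + 24*H)
G = -232 (G = 8 + 24*(-10) = 8 - 240 = -232)
G/(-43782) = -232/(-43782) = -232*(-1/43782) = 116/21891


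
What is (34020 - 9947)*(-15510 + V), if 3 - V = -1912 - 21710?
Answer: 195352395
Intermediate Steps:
V = 23625 (V = 3 - (-1912 - 21710) = 3 - 1*(-23622) = 3 + 23622 = 23625)
(34020 - 9947)*(-15510 + V) = (34020 - 9947)*(-15510 + 23625) = 24073*8115 = 195352395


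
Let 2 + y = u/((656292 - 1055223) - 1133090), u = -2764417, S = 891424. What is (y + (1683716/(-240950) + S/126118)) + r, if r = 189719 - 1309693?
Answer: -13035170559735403766837/11638814131993525 ≈ -1.1200e+6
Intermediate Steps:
y = -299625/1532021 (y = -2 - 2764417/((656292 - 1055223) - 1133090) = -2 - 2764417/(-398931 - 1133090) = -2 - 2764417/(-1532021) = -2 - 2764417*(-1/1532021) = -2 + 2764417/1532021 = -299625/1532021 ≈ -0.19557)
r = -1119974
(y + (1683716/(-240950) + S/126118)) + r = (-299625/1532021 + (1683716/(-240950) + 891424/126118)) - 1119974 = (-299625/1532021 + (1683716*(-1/240950) + 891424*(1/126118))) - 1119974 = (-299625/1532021 + (-841858/120475 + 445712/63059)) - 1119974 = (-299625/1532021 + 610429578/7597033025) - 1119974 = -1341070087598487/11638814131993525 - 1119974 = -13035170559735403766837/11638814131993525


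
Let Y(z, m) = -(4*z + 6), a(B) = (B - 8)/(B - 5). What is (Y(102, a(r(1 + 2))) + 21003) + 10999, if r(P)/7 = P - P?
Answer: 31588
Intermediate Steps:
r(P) = 0 (r(P) = 7*(P - P) = 7*0 = 0)
a(B) = (-8 + B)/(-5 + B)
Y(z, m) = -6 - 4*z (Y(z, m) = -(6 + 4*z) = -6 - 4*z)
(Y(102, a(r(1 + 2))) + 21003) + 10999 = ((-6 - 4*102) + 21003) + 10999 = ((-6 - 408) + 21003) + 10999 = (-414 + 21003) + 10999 = 20589 + 10999 = 31588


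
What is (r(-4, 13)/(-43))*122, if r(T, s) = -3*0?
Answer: 0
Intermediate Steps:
r(T, s) = 0
(r(-4, 13)/(-43))*122 = (0/(-43))*122 = (0*(-1/43))*122 = 0*122 = 0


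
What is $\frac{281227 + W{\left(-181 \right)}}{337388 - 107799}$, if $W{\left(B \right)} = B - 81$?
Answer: $\frac{280965}{229589} \approx 1.2238$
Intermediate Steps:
$W{\left(B \right)} = -81 + B$
$\frac{281227 + W{\left(-181 \right)}}{337388 - 107799} = \frac{281227 - 262}{337388 - 107799} = \frac{281227 - 262}{229589} = 280965 \cdot \frac{1}{229589} = \frac{280965}{229589}$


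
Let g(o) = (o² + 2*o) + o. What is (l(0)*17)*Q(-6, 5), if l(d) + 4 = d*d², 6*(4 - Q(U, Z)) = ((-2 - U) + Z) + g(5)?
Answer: 850/3 ≈ 283.33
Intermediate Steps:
g(o) = o² + 3*o
Q(U, Z) = -7/3 - Z/6 + U/6 (Q(U, Z) = 4 - (((-2 - U) + Z) + 5*(3 + 5))/6 = 4 - ((-2 + Z - U) + 5*8)/6 = 4 - ((-2 + Z - U) + 40)/6 = 4 - (38 + Z - U)/6 = 4 + (-19/3 - Z/6 + U/6) = -7/3 - Z/6 + U/6)
l(d) = -4 + d³ (l(d) = -4 + d*d² = -4 + d³)
(l(0)*17)*Q(-6, 5) = ((-4 + 0³)*17)*(-7/3 - ⅙*5 + (⅙)*(-6)) = ((-4 + 0)*17)*(-7/3 - ⅚ - 1) = -4*17*(-25/6) = -68*(-25/6) = 850/3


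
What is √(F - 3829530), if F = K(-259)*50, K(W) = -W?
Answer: 2*I*√954145 ≈ 1953.6*I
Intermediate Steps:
F = 12950 (F = -1*(-259)*50 = 259*50 = 12950)
√(F - 3829530) = √(12950 - 3829530) = √(-3816580) = 2*I*√954145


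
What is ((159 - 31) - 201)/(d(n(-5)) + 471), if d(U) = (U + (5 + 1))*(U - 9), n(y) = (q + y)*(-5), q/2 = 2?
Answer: -73/427 ≈ -0.17096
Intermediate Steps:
q = 4 (q = 2*2 = 4)
n(y) = -20 - 5*y (n(y) = (4 + y)*(-5) = -20 - 5*y)
d(U) = (-9 + U)*(6 + U) (d(U) = (U + 6)*(-9 + U) = (6 + U)*(-9 + U) = (-9 + U)*(6 + U))
((159 - 31) - 201)/(d(n(-5)) + 471) = ((159 - 31) - 201)/((-54 + (-20 - 5*(-5))² - 3*(-20 - 5*(-5))) + 471) = (128 - 201)/((-54 + (-20 + 25)² - 3*(-20 + 25)) + 471) = -73/((-54 + 5² - 3*5) + 471) = -73/((-54 + 25 - 15) + 471) = -73/(-44 + 471) = -73/427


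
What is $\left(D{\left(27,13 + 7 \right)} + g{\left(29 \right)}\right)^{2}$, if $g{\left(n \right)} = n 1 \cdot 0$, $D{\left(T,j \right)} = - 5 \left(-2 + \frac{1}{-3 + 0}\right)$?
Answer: $\frac{1225}{9} \approx 136.11$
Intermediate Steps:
$D{\left(T,j \right)} = \frac{35}{3}$ ($D{\left(T,j \right)} = - 5 \left(-2 + \frac{1}{-3}\right) = - 5 \left(-2 - \frac{1}{3}\right) = \left(-5\right) \left(- \frac{7}{3}\right) = \frac{35}{3}$)
$g{\left(n \right)} = 0$ ($g{\left(n \right)} = n 0 = 0$)
$\left(D{\left(27,13 + 7 \right)} + g{\left(29 \right)}\right)^{2} = \left(\frac{35}{3} + 0\right)^{2} = \left(\frac{35}{3}\right)^{2} = \frac{1225}{9}$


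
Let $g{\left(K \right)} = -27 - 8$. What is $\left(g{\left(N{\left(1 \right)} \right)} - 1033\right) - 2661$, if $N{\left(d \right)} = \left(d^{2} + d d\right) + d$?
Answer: $-3729$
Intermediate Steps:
$N{\left(d \right)} = d + 2 d^{2}$ ($N{\left(d \right)} = \left(d^{2} + d^{2}\right) + d = 2 d^{2} + d = d + 2 d^{2}$)
$g{\left(K \right)} = -35$
$\left(g{\left(N{\left(1 \right)} \right)} - 1033\right) - 2661 = \left(-35 - 1033\right) - 2661 = -1068 - 2661 = -3729$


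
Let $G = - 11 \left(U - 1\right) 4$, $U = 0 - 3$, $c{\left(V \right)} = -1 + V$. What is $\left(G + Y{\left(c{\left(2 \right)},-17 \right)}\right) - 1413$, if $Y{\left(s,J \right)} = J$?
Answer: $-1254$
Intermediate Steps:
$U = -3$ ($U = 0 - 3 = -3$)
$G = 176$ ($G = - 11 \left(-3 - 1\right) 4 = \left(-11\right) \left(-4\right) 4 = 44 \cdot 4 = 176$)
$\left(G + Y{\left(c{\left(2 \right)},-17 \right)}\right) - 1413 = \left(176 - 17\right) - 1413 = 159 - 1413 = -1254$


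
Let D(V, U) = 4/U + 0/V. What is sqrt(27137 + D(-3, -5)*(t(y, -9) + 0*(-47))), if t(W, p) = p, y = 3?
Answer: sqrt(678605)/5 ≈ 164.75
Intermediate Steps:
D(V, U) = 4/U (D(V, U) = 4/U + 0 = 4/U)
sqrt(27137 + D(-3, -5)*(t(y, -9) + 0*(-47))) = sqrt(27137 + (4/(-5))*(-9 + 0*(-47))) = sqrt(27137 + (4*(-1/5))*(-9 + 0)) = sqrt(27137 - 4/5*(-9)) = sqrt(27137 + 36/5) = sqrt(135721/5) = sqrt(678605)/5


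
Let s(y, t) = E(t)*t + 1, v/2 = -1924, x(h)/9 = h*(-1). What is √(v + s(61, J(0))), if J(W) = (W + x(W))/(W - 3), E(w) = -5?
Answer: I*√3847 ≈ 62.024*I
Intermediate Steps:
x(h) = -9*h (x(h) = 9*(h*(-1)) = 9*(-h) = -9*h)
v = -3848 (v = 2*(-1924) = -3848)
J(W) = -8*W/(-3 + W) (J(W) = (W - 9*W)/(W - 3) = (-8*W)/(-3 + W) = -8*W/(-3 + W))
s(y, t) = 1 - 5*t (s(y, t) = -5*t + 1 = 1 - 5*t)
√(v + s(61, J(0))) = √(-3848 + (1 - (-40)*0/(-3 + 0))) = √(-3848 + (1 - (-40)*0/(-3))) = √(-3848 + (1 - (-40)*0*(-1)/3)) = √(-3848 + (1 - 5*0)) = √(-3848 + (1 + 0)) = √(-3848 + 1) = √(-3847) = I*√3847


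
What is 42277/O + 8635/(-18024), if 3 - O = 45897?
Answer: -64349741/45955192 ≈ -1.4003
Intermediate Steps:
O = -45894 (O = 3 - 1*45897 = 3 - 45897 = -45894)
42277/O + 8635/(-18024) = 42277/(-45894) + 8635/(-18024) = 42277*(-1/45894) + 8635*(-1/18024) = -42277/45894 - 8635/18024 = -64349741/45955192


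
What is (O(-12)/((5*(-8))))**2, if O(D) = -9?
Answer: 81/1600 ≈ 0.050625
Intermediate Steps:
(O(-12)/((5*(-8))))**2 = (-9/(5*(-8)))**2 = (-9/(-40))**2 = (-9*(-1/40))**2 = (9/40)**2 = 81/1600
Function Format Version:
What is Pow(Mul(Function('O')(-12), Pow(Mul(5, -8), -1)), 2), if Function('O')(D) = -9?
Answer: Rational(81, 1600) ≈ 0.050625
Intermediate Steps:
Pow(Mul(Function('O')(-12), Pow(Mul(5, -8), -1)), 2) = Pow(Mul(-9, Pow(Mul(5, -8), -1)), 2) = Pow(Mul(-9, Pow(-40, -1)), 2) = Pow(Mul(-9, Rational(-1, 40)), 2) = Pow(Rational(9, 40), 2) = Rational(81, 1600)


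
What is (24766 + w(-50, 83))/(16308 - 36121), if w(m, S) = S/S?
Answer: -24767/19813 ≈ -1.2500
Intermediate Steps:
w(m, S) = 1
(24766 + w(-50, 83))/(16308 - 36121) = (24766 + 1)/(16308 - 36121) = 24767/(-19813) = 24767*(-1/19813) = -24767/19813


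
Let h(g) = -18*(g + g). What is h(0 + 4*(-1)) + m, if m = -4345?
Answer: -4201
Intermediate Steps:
h(g) = -36*g
h(0 + 4*(-1)) + m = -36*(0 + 4*(-1)) - 4345 = -36*(0 - 4) - 4345 = -36*(-4) - 4345 = 144 - 4345 = -4201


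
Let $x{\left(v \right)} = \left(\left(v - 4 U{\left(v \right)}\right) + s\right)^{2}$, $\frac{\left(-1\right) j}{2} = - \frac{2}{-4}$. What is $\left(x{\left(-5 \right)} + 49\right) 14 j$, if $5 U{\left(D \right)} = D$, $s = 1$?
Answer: $-686$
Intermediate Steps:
$U{\left(D \right)} = \frac{D}{5}$
$j = -1$ ($j = - 2 \left(- \frac{2}{-4}\right) = - 2 \left(\left(-2\right) \left(- \frac{1}{4}\right)\right) = \left(-2\right) \frac{1}{2} = -1$)
$x{\left(v \right)} = \left(1 + \frac{v}{5}\right)^{2}$ ($x{\left(v \right)} = \left(\left(v - 4 \frac{v}{5}\right) + 1\right)^{2} = \left(\left(v - \frac{4 v}{5}\right) + 1\right)^{2} = \left(\frac{v}{5} + 1\right)^{2} = \left(1 + \frac{v}{5}\right)^{2}$)
$\left(x{\left(-5 \right)} + 49\right) 14 j = \left(\frac{\left(5 - 5\right)^{2}}{25} + 49\right) 14 \left(-1\right) = \left(\frac{0^{2}}{25} + 49\right) \left(-14\right) = \left(\frac{1}{25} \cdot 0 + 49\right) \left(-14\right) = \left(0 + 49\right) \left(-14\right) = 49 \left(-14\right) = -686$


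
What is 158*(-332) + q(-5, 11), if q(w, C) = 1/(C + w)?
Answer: -314735/6 ≈ -52456.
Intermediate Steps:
158*(-332) + q(-5, 11) = 158*(-332) + 1/(11 - 5) = -52456 + 1/6 = -52456 + ⅙ = -314735/6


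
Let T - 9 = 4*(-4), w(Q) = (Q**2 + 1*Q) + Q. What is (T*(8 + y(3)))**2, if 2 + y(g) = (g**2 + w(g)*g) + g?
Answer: 194481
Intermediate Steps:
w(Q) = Q**2 + 2*Q (w(Q) = (Q**2 + Q) + Q = (Q + Q**2) + Q = Q**2 + 2*Q)
y(g) = -2 + g + g**2 + g**2*(2 + g) (y(g) = -2 + ((g**2 + (g*(2 + g))*g) + g) = -2 + ((g**2 + g**2*(2 + g)) + g) = -2 + (g + g**2 + g**2*(2 + g)) = -2 + g + g**2 + g**2*(2 + g))
T = -7 (T = 9 + 4*(-4) = 9 - 16 = -7)
(T*(8 + y(3)))**2 = (-7*(8 + (-2 + 3 + 3**3 + 3*3**2)))**2 = (-7*(8 + (-2 + 3 + 27 + 3*9)))**2 = (-7*(8 + (-2 + 3 + 27 + 27)))**2 = (-7*(8 + 55))**2 = (-7*63)**2 = (-441)**2 = 194481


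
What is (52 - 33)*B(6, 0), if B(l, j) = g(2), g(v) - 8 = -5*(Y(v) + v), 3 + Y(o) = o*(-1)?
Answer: 437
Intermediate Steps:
Y(o) = -3 - o (Y(o) = -3 + o*(-1) = -3 - o)
g(v) = 23 (g(v) = 8 - 5*((-3 - v) + v) = 8 - 5*(-3) = 8 + 15 = 23)
B(l, j) = 23
(52 - 33)*B(6, 0) = (52 - 33)*23 = 19*23 = 437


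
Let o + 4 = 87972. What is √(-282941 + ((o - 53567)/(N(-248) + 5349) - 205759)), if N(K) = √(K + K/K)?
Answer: √(-488700 + 34401/(5349 + I*√247)) ≈ 0.e-5 - 699.07*I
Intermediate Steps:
o = 87968 (o = -4 + 87972 = 87968)
N(K) = √(1 + K) (N(K) = √(K + 1) = √(1 + K))
√(-282941 + ((o - 53567)/(N(-248) + 5349) - 205759)) = √(-282941 + ((87968 - 53567)/(√(1 - 248) + 5349) - 205759)) = √(-282941 + (34401/(√(-247) + 5349) - 205759)) = √(-282941 + (34401/(I*√247 + 5349) - 205759)) = √(-282941 + (34401/(5349 + I*√247) - 205759)) = √(-282941 + (-205759 + 34401/(5349 + I*√247))) = √(-488700 + 34401/(5349 + I*√247))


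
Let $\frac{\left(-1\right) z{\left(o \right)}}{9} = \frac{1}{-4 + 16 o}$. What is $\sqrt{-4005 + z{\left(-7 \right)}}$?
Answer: $\frac{3 i \sqrt{1496951}}{58} \approx 63.284 i$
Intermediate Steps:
$z{\left(o \right)} = - \frac{9}{-4 + 16 o}$
$\sqrt{-4005 + z{\left(-7 \right)}} = \sqrt{-4005 - \frac{9}{-4 + 16 \left(-7\right)}} = \sqrt{-4005 - \frac{9}{-4 - 112}} = \sqrt{-4005 - \frac{9}{-116}} = \sqrt{-4005 - - \frac{9}{116}} = \sqrt{-4005 + \frac{9}{116}} = \sqrt{- \frac{464571}{116}} = \frac{3 i \sqrt{1496951}}{58}$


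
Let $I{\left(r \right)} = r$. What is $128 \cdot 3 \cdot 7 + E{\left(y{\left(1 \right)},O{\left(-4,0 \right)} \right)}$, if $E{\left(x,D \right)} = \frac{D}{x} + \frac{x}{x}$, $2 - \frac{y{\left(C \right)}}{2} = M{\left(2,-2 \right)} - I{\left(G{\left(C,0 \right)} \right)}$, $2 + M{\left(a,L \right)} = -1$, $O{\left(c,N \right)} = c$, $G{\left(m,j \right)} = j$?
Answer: $\frac{13443}{5} \approx 2688.6$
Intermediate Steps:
$M{\left(a,L \right)} = -3$ ($M{\left(a,L \right)} = -2 - 1 = -3$)
$y{\left(C \right)} = 10$ ($y{\left(C \right)} = 4 - 2 \left(-3 - 0\right) = 4 - 2 \left(-3 + 0\right) = 4 - -6 = 4 + 6 = 10$)
$E{\left(x,D \right)} = 1 + \frac{D}{x}$ ($E{\left(x,D \right)} = \frac{D}{x} + 1 = 1 + \frac{D}{x}$)
$128 \cdot 3 \cdot 7 + E{\left(y{\left(1 \right)},O{\left(-4,0 \right)} \right)} = 128 \cdot 3 \cdot 7 + \frac{-4 + 10}{10} = 128 \cdot 21 + \frac{1}{10} \cdot 6 = 2688 + \frac{3}{5} = \frac{13443}{5}$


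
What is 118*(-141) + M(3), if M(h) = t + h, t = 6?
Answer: -16629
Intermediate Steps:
M(h) = 6 + h
118*(-141) + M(3) = 118*(-141) + (6 + 3) = -16638 + 9 = -16629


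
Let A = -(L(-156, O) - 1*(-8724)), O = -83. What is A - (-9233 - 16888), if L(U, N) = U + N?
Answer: 17636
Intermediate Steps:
L(U, N) = N + U
A = -8485 (A = -((-83 - 156) - 1*(-8724)) = -(-239 + 8724) = -1*8485 = -8485)
A - (-9233 - 16888) = -8485 - (-9233 - 16888) = -8485 - 1*(-26121) = -8485 + 26121 = 17636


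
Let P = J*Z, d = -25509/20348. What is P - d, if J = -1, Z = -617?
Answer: 12580225/20348 ≈ 618.25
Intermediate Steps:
d = -25509/20348 (d = -25509*1/20348 = -25509/20348 ≈ -1.2536)
P = 617 (P = -1*(-617) = 617)
P - d = 617 - 1*(-25509/20348) = 617 + 25509/20348 = 12580225/20348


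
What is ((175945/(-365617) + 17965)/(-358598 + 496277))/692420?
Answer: 15638413/82987827774743 ≈ 1.8844e-7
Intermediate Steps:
((175945/(-365617) + 17965)/(-358598 + 496277))/692420 = ((175945*(-1/365617) + 17965)/137679)*(1/692420) = ((-25135/52231 + 17965)*(1/137679))*(1/692420) = ((938304780/52231)*(1/137679))*(1/692420) = (312768260/2397037283)*(1/692420) = 15638413/82987827774743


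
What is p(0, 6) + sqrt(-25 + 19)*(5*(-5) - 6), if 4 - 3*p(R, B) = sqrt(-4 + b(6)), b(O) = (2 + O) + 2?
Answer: 4/3 - sqrt(6)*(1 + 93*I)/3 ≈ 0.51684 - 75.934*I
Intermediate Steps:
b(O) = 4 + O
p(R, B) = 4/3 - sqrt(6)/3 (p(R, B) = 4/3 - sqrt(-4 + (4 + 6))/3 = 4/3 - sqrt(-4 + 10)/3 = 4/3 - sqrt(6)/3)
p(0, 6) + sqrt(-25 + 19)*(5*(-5) - 6) = (4/3 - sqrt(6)/3) + sqrt(-25 + 19)*(5*(-5) - 6) = (4/3 - sqrt(6)/3) + sqrt(-6)*(-25 - 6) = (4/3 - sqrt(6)/3) + (I*sqrt(6))*(-31) = (4/3 - sqrt(6)/3) - 31*I*sqrt(6) = 4/3 - sqrt(6)/3 - 31*I*sqrt(6)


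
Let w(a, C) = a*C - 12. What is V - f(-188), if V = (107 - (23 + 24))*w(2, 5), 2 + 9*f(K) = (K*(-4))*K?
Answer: 46766/3 ≈ 15589.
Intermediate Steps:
w(a, C) = -12 + C*a (w(a, C) = C*a - 12 = -12 + C*a)
f(K) = -2/9 - 4*K**2/9 (f(K) = -2/9 + ((K*(-4))*K)/9 = -2/9 + ((-4*K)*K)/9 = -2/9 + (-4*K**2)/9 = -2/9 - 4*K**2/9)
V = -120 (V = (107 - (23 + 24))*(-12 + 5*2) = (107 - 1*47)*(-12 + 10) = (107 - 47)*(-2) = 60*(-2) = -120)
V - f(-188) = -120 - (-2/9 - 4/9*(-188)**2) = -120 - (-2/9 - 4/9*35344) = -120 - (-2/9 - 141376/9) = -120 - 1*(-47126/3) = -120 + 47126/3 = 46766/3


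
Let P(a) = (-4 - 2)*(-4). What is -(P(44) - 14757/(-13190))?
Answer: -331317/13190 ≈ -25.119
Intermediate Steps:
P(a) = 24 (P(a) = -6*(-4) = 24)
-(P(44) - 14757/(-13190)) = -(24 - 14757/(-13190)) = -(24 - 14757*(-1)/13190) = -(24 - 1*(-14757/13190)) = -(24 + 14757/13190) = -1*331317/13190 = -331317/13190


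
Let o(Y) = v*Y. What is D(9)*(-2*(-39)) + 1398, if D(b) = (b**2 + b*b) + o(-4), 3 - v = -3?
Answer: 12162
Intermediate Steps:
v = 6 (v = 3 - 1*(-3) = 3 + 3 = 6)
o(Y) = 6*Y
D(b) = -24 + 2*b**2 (D(b) = (b**2 + b*b) + 6*(-4) = (b**2 + b**2) - 24 = 2*b**2 - 24 = -24 + 2*b**2)
D(9)*(-2*(-39)) + 1398 = (-24 + 2*9**2)*(-2*(-39)) + 1398 = (-24 + 2*81)*78 + 1398 = (-24 + 162)*78 + 1398 = 138*78 + 1398 = 10764 + 1398 = 12162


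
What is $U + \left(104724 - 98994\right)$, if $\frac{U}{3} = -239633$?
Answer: $-713169$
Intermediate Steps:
$U = -718899$ ($U = 3 \left(-239633\right) = -718899$)
$U + \left(104724 - 98994\right) = -718899 + \left(104724 - 98994\right) = -718899 + 5730 = -713169$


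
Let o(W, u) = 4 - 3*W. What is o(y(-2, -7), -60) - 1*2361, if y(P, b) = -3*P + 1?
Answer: -2378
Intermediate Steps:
y(P, b) = 1 - 3*P
o(y(-2, -7), -60) - 1*2361 = (4 - 3*(1 - 3*(-2))) - 1*2361 = (4 - 3*(1 + 6)) - 2361 = (4 - 3*7) - 2361 = (4 - 21) - 2361 = -17 - 2361 = -2378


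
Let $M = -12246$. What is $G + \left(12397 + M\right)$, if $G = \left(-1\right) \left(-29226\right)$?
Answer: $29377$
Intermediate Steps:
$G = 29226$
$G + \left(12397 + M\right) = 29226 + \left(12397 - 12246\right) = 29226 + 151 = 29377$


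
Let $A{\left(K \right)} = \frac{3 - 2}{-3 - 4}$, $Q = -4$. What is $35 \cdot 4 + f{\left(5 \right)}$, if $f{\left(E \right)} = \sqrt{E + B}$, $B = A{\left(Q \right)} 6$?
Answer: $140 + \frac{\sqrt{203}}{7} \approx 142.04$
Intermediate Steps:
$A{\left(K \right)} = - \frac{1}{7}$ ($A{\left(K \right)} = 1 \frac{1}{-7} = 1 \left(- \frac{1}{7}\right) = - \frac{1}{7}$)
$B = - \frac{6}{7}$ ($B = \left(- \frac{1}{7}\right) 6 = - \frac{6}{7} \approx -0.85714$)
$f{\left(E \right)} = \sqrt{- \frac{6}{7} + E}$ ($f{\left(E \right)} = \sqrt{E - \frac{6}{7}} = \sqrt{- \frac{6}{7} + E}$)
$35 \cdot 4 + f{\left(5 \right)} = 35 \cdot 4 + \frac{\sqrt{-42 + 49 \cdot 5}}{7} = 140 + \frac{\sqrt{-42 + 245}}{7} = 140 + \frac{\sqrt{203}}{7}$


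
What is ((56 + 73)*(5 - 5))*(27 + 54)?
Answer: 0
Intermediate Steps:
((56 + 73)*(5 - 5))*(27 + 54) = (129*0)*81 = 0*81 = 0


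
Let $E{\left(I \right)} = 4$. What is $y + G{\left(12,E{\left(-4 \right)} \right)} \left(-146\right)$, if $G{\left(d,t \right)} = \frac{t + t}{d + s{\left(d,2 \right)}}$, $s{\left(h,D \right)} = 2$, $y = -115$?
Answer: $- \frac{1389}{7} \approx -198.43$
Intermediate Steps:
$G{\left(d,t \right)} = \frac{2 t}{2 + d}$ ($G{\left(d,t \right)} = \frac{t + t}{d + 2} = \frac{2 t}{2 + d}$)
$y + G{\left(12,E{\left(-4 \right)} \right)} \left(-146\right) = -115 + 2 \cdot 4 \frac{1}{2 + 12} \left(-146\right) = -115 + 2 \cdot 4 \cdot \frac{1}{14} \left(-146\right) = -115 + \frac{4}{7} \left(-146\right) = -115 - \frac{584}{7} = - \frac{1389}{7}$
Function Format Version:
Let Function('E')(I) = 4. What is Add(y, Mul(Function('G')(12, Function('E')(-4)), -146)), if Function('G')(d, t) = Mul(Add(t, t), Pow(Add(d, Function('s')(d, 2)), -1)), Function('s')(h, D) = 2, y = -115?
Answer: Rational(-1389, 7) ≈ -198.43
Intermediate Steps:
Function('G')(d, t) = Mul(2, t, Pow(Add(2, d), -1)) (Function('G')(d, t) = Mul(Add(t, t), Pow(Add(d, 2), -1)) = Mul(Mul(2, t), Pow(Add(2, d), -1)) = Mul(2, t, Pow(Add(2, d), -1)))
Add(y, Mul(Function('G')(12, Function('E')(-4)), -146)) = Add(-115, Mul(Mul(2, 4, Pow(Add(2, 12), -1)), -146)) = Add(-115, Mul(Mul(2, 4, Pow(14, -1)), -146)) = Add(-115, Mul(Mul(2, 4, Rational(1, 14)), -146)) = Add(-115, Mul(Rational(4, 7), -146)) = Add(-115, Rational(-584, 7)) = Rational(-1389, 7)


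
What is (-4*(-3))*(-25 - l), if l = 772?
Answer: -9564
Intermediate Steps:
(-4*(-3))*(-25 - l) = (-4*(-3))*(-25 - 1*772) = 12*(-25 - 772) = 12*(-797) = -9564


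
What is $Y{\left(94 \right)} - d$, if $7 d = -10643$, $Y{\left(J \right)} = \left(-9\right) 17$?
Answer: $\frac{9572}{7} \approx 1367.4$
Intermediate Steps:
$Y{\left(J \right)} = -153$
$d = - \frac{10643}{7}$ ($d = \frac{1}{7} \left(-10643\right) = - \frac{10643}{7} \approx -1520.4$)
$Y{\left(94 \right)} - d = -153 - - \frac{10643}{7} = -153 + \frac{10643}{7} = \frac{9572}{7}$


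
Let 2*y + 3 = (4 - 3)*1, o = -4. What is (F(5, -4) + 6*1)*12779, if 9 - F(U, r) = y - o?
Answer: 153348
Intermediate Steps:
y = -1 (y = -3/2 + ((4 - 3)*1)/2 = -3/2 + (1*1)/2 = -3/2 + (½)*1 = -3/2 + ½ = -1)
F(U, r) = 6 (F(U, r) = 9 - (-1 - 1*(-4)) = 9 - (-1 + 4) = 9 - 1*3 = 9 - 3 = 6)
(F(5, -4) + 6*1)*12779 = (6 + 6*1)*12779 = (6 + 6)*12779 = 12*12779 = 153348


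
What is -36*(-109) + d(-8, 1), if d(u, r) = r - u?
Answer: 3933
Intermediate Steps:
-36*(-109) + d(-8, 1) = -36*(-109) + (1 - 1*(-8)) = 3924 + (1 + 8) = 3924 + 9 = 3933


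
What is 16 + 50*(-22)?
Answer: -1084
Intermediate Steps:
16 + 50*(-22) = 16 - 1100 = -1084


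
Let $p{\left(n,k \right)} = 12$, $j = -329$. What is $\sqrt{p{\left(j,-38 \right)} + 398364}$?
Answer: $6 \sqrt{11066} \approx 631.17$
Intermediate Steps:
$\sqrt{p{\left(j,-38 \right)} + 398364} = \sqrt{12 + 398364} = \sqrt{398376} = 6 \sqrt{11066}$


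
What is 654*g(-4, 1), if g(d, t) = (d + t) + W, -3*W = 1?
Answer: -2180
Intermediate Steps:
W = -1/3 (W = -1/3*1 = -1/3 ≈ -0.33333)
g(d, t) = -1/3 + d + t (g(d, t) = (d + t) - 1/3 = -1/3 + d + t)
654*g(-4, 1) = 654*(-1/3 - 4 + 1) = 654*(-10/3) = -2180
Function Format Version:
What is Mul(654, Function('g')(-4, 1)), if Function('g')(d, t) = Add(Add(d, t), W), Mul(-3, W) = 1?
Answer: -2180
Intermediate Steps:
W = Rational(-1, 3) (W = Mul(Rational(-1, 3), 1) = Rational(-1, 3) ≈ -0.33333)
Function('g')(d, t) = Add(Rational(-1, 3), d, t) (Function('g')(d, t) = Add(Add(d, t), Rational(-1, 3)) = Add(Rational(-1, 3), d, t))
Mul(654, Function('g')(-4, 1)) = Mul(654, Add(Rational(-1, 3), -4, 1)) = Mul(654, Rational(-10, 3)) = -2180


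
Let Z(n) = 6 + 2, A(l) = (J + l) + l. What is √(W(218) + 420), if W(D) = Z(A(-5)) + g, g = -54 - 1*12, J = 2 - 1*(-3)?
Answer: √362 ≈ 19.026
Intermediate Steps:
J = 5 (J = 2 + 3 = 5)
A(l) = 5 + 2*l (A(l) = (5 + l) + l = 5 + 2*l)
Z(n) = 8
g = -66 (g = -54 - 12 = -66)
W(D) = -58 (W(D) = 8 - 66 = -58)
√(W(218) + 420) = √(-58 + 420) = √362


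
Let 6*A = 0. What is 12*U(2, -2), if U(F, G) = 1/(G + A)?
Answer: -6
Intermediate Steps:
A = 0 (A = (⅙)*0 = 0)
U(F, G) = 1/G (U(F, G) = 1/(G + 0) = 1/G)
12*U(2, -2) = 12/(-2) = 12*(-½) = -6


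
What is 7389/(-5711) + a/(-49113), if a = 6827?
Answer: -401884954/280484343 ≈ -1.4328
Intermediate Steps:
7389/(-5711) + a/(-49113) = 7389/(-5711) + 6827/(-49113) = 7389*(-1/5711) + 6827*(-1/49113) = -7389/5711 - 6827/49113 = -401884954/280484343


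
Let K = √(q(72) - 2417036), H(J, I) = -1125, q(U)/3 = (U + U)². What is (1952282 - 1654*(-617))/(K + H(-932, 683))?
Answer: -3344400000/3620453 - 5945600*I*√588707/3620453 ≈ -923.75 - 1260.0*I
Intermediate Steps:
q(U) = 12*U² (q(U) = 3*(U + U)² = 3*(2*U)² = 3*(4*U²) = 12*U²)
K = 2*I*√588707 (K = √(12*72² - 2417036) = √(12*5184 - 2417036) = √(62208 - 2417036) = √(-2354828) = 2*I*√588707 ≈ 1534.5*I)
(1952282 - 1654*(-617))/(K + H(-932, 683)) = (1952282 - 1654*(-617))/(2*I*√588707 - 1125) = (1952282 + 1020518)/(-1125 + 2*I*√588707) = 2972800/(-1125 + 2*I*√588707)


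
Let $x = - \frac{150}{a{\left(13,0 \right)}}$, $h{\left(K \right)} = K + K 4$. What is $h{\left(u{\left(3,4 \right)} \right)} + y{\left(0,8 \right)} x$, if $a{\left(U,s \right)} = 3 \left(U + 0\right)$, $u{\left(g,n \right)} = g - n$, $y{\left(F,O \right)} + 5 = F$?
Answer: $\frac{185}{13} \approx 14.231$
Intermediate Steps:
$y{\left(F,O \right)} = -5 + F$
$a{\left(U,s \right)} = 3 U$
$h{\left(K \right)} = 5 K$ ($h{\left(K \right)} = K + 4 K = 5 K$)
$x = - \frac{50}{13}$ ($x = - \frac{150}{3 \cdot 13} = - \frac{150}{39} = \left(-150\right) \frac{1}{39} = - \frac{50}{13} \approx -3.8462$)
$h{\left(u{\left(3,4 \right)} \right)} + y{\left(0,8 \right)} x = 5 \left(3 - 4\right) + \left(-5 + 0\right) \left(- \frac{50}{13}\right) = 5 \left(3 - 4\right) - - \frac{250}{13} = 5 \left(-1\right) + \frac{250}{13} = -5 + \frac{250}{13} = \frac{185}{13}$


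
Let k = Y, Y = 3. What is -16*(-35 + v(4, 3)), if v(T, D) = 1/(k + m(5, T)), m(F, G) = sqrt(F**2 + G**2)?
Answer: 1123/2 - sqrt(41)/2 ≈ 558.30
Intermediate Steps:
k = 3
v(T, D) = 1/(3 + sqrt(25 + T**2)) (v(T, D) = 1/(3 + sqrt(5**2 + T**2)) = 1/(3 + sqrt(25 + T**2)))
-16*(-35 + v(4, 3)) = -16*(-35 + 1/(3 + sqrt(25 + 4**2))) = -16*(-35 + 1/(3 + sqrt(25 + 16))) = -16*(-35 + 1/(3 + sqrt(41))) = 560 - 16/(3 + sqrt(41))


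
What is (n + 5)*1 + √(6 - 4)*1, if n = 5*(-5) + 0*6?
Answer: -20 + √2 ≈ -18.586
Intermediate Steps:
n = -25 (n = -25 + 0 = -25)
(n + 5)*1 + √(6 - 4)*1 = (-25 + 5)*1 + √(6 - 4)*1 = -20*1 + √2*1 = -20 + √2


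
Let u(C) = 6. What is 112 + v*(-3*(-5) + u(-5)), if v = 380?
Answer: 8092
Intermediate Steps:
112 + v*(-3*(-5) + u(-5)) = 112 + 380*(-3*(-5) + 6) = 112 + 380*(15 + 6) = 112 + 380*21 = 112 + 7980 = 8092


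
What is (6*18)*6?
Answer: 648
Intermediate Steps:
(6*18)*6 = 108*6 = 648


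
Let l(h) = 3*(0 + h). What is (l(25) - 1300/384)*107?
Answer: 735625/96 ≈ 7662.8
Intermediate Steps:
l(h) = 3*h
(l(25) - 1300/384)*107 = (3*25 - 1300/384)*107 = (75 - 1300*1/384)*107 = (75 - 325/96)*107 = (6875/96)*107 = 735625/96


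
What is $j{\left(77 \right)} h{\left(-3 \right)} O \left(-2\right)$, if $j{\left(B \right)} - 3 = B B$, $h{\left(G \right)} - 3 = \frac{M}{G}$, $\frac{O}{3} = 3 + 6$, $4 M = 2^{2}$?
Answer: $-854208$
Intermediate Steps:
$M = 1$ ($M = \frac{2^{2}}{4} = \frac{1}{4} \cdot 4 = 1$)
$O = 27$ ($O = 3 \left(3 + 6\right) = 3 \cdot 9 = 27$)
$h{\left(G \right)} = 3 + \frac{1}{G}$ ($h{\left(G \right)} = 3 + 1 \frac{1}{G} = 3 + \frac{1}{G}$)
$j{\left(B \right)} = 3 + B^{2}$ ($j{\left(B \right)} = 3 + B B = 3 + B^{2}$)
$j{\left(77 \right)} h{\left(-3 \right)} O \left(-2\right) = \left(3 + 77^{2}\right) \left(3 + \frac{1}{-3}\right) 27 \left(-2\right) = \left(3 + 5929\right) \left(3 - \frac{1}{3}\right) 27 \left(-2\right) = 5932 \cdot \frac{8}{3} \cdot 27 \left(-2\right) = 5932 \cdot 72 \left(-2\right) = 5932 \left(-144\right) = -854208$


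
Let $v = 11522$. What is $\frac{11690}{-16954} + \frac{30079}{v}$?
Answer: $\frac{3829257}{1993306} \approx 1.9211$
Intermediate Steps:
$\frac{11690}{-16954} + \frac{30079}{v} = \frac{11690}{-16954} + \frac{30079}{11522} = 11690 \left(- \frac{1}{16954}\right) + 30079 \cdot \frac{1}{11522} = - \frac{835}{1211} + \frac{4297}{1646} = \frac{3829257}{1993306}$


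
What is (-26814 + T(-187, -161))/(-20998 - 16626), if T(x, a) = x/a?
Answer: 4316867/6057464 ≈ 0.71265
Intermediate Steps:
(-26814 + T(-187, -161))/(-20998 - 16626) = (-26814 - 187/(-161))/(-20998 - 16626) = (-26814 - 187*(-1/161))/(-37624) = (-26814 + 187/161)*(-1/37624) = -4316867/161*(-1/37624) = 4316867/6057464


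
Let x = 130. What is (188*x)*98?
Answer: 2395120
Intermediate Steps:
(188*x)*98 = (188*130)*98 = 24440*98 = 2395120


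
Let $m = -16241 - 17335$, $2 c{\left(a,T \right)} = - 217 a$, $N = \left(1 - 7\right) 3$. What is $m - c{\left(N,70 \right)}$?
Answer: $-35529$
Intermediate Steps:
$N = -18$ ($N = \left(-6\right) 3 = -18$)
$c{\left(a,T \right)} = - \frac{217 a}{2}$ ($c{\left(a,T \right)} = \frac{\left(-217\right) a}{2} = - \frac{217 a}{2}$)
$m = -33576$ ($m = -16241 - 17335 = -33576$)
$m - c{\left(N,70 \right)} = -33576 - \left(- \frac{217}{2}\right) \left(-18\right) = -33576 - 1953 = -35529$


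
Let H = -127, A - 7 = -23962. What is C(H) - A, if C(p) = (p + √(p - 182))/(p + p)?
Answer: 47911/2 - I*√309/254 ≈ 23956.0 - 0.069206*I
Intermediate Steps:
A = -23955 (A = 7 - 23962 = -23955)
C(p) = (p + √(-182 + p))/(2*p) (C(p) = (p + √(-182 + p))/((2*p)) = (p + √(-182 + p))*(1/(2*p)) = (p + √(-182 + p))/(2*p))
C(H) - A = (½)*(-127 + √(-182 - 127))/(-127) - 1*(-23955) = (½)*(-1/127)*(-127 + √(-309)) + 23955 = (½)*(-1/127)*(-127 + I*√309) + 23955 = (½ - I*√309/254) + 23955 = 47911/2 - I*√309/254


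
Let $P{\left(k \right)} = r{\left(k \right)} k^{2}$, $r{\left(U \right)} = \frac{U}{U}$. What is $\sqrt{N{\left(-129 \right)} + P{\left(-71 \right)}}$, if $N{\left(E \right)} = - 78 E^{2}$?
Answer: $i \sqrt{1292957} \approx 1137.1 i$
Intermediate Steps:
$r{\left(U \right)} = 1$
$P{\left(k \right)} = k^{2}$ ($P{\left(k \right)} = 1 k^{2} = k^{2}$)
$\sqrt{N{\left(-129 \right)} + P{\left(-71 \right)}} = \sqrt{- 78 \left(-129\right)^{2} + \left(-71\right)^{2}} = \sqrt{\left(-78\right) 16641 + 5041} = \sqrt{-1297998 + 5041} = \sqrt{-1292957} = i \sqrt{1292957}$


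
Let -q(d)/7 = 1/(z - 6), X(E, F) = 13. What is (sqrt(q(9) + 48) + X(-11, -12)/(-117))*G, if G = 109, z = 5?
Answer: -109/9 + 109*sqrt(55) ≈ 796.25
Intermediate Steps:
q(d) = 7 (q(d) = -7/(5 - 6) = -7/(-1) = -7*(-1) = 7)
(sqrt(q(9) + 48) + X(-11, -12)/(-117))*G = (sqrt(7 + 48) + 13/(-117))*109 = (sqrt(55) + 13*(-1/117))*109 = (sqrt(55) - 1/9)*109 = (-1/9 + sqrt(55))*109 = -109/9 + 109*sqrt(55)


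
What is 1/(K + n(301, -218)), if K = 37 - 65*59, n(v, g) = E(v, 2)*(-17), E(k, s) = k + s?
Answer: -1/8949 ≈ -0.00011174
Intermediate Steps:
n(v, g) = -34 - 17*v (n(v, g) = (v + 2)*(-17) = (2 + v)*(-17) = -34 - 17*v)
K = -3798 (K = 37 - 3835 = -3798)
1/(K + n(301, -218)) = 1/(-3798 + (-34 - 17*301)) = 1/(-3798 + (-34 - 5117)) = 1/(-3798 - 5151) = 1/(-8949) = -1/8949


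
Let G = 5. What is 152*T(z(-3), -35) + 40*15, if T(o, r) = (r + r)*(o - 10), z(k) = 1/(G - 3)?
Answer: 101680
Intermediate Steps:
z(k) = 1/2 (z(k) = 1/(5 - 3) = 1/2)
T(o, r) = 2*r*(-10 + o) (T(o, r) = (2*r)*(-10 + o) = 2*r*(-10 + o))
152*T(z(-3), -35) + 40*15 = 152*(2*(-35)*(-10 + 1/2)) + 40*15 = 152*(2*(-35)*(-19/2)) + 600 = 152*665 + 600 = 101080 + 600 = 101680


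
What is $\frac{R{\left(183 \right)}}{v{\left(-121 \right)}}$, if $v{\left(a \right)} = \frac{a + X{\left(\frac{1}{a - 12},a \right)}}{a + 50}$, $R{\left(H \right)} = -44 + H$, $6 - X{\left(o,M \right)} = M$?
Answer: $- \frac{9869}{6} \approx -1644.8$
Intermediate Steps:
$X{\left(o,M \right)} = 6 - M$
$v{\left(a \right)} = \frac{6}{50 + a}$ ($v{\left(a \right)} = \frac{a - \left(-6 + a\right)}{a + 50} = \frac{6}{50 + a}$)
$\frac{R{\left(183 \right)}}{v{\left(-121 \right)}} = \frac{-44 + 183}{6 \frac{1}{50 - 121}} = \frac{139}{6 \frac{1}{-71}} = \frac{139}{6 \left(- \frac{1}{71}\right)} = \frac{139}{- \frac{6}{71}} = 139 \left(- \frac{71}{6}\right) = - \frac{9869}{6}$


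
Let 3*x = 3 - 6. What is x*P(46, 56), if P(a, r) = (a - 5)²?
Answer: -1681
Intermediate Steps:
x = -1 (x = (3 - 6)/3 = (⅓)*(-3) = -1)
P(a, r) = (-5 + a)²
x*P(46, 56) = -(-5 + 46)² = -1*41² = -1*1681 = -1681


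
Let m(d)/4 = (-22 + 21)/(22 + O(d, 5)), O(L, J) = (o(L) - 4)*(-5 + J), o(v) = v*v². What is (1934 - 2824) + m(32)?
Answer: -9792/11 ≈ -890.18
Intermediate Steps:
o(v) = v³
O(L, J) = (-5 + J)*(-4 + L³) (O(L, J) = (L³ - 4)*(-5 + J) = (-4 + L³)*(-5 + J) = (-5 + J)*(-4 + L³))
m(d) = -2/11 (m(d) = 4*((-22 + 21)/(22 + (20 - 5*d³ - 4*5 + 5*d³))) = 4*(-1/(22 + (20 - 5*d³ - 20 + 5*d³))) = 4*(-1/(22 + 0)) = 4*(-1/22) = -2/11)
(1934 - 2824) + m(32) = (1934 - 2824) - 2/11 = -890 - 2/11 = -9792/11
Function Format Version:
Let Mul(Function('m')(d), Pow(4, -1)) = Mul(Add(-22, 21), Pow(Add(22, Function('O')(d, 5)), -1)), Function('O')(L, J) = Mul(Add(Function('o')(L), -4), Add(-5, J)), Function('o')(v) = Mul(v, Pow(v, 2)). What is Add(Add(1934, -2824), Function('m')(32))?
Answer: Rational(-9792, 11) ≈ -890.18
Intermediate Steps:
Function('o')(v) = Pow(v, 3)
Function('O')(L, J) = Mul(Add(-5, J), Add(-4, Pow(L, 3))) (Function('O')(L, J) = Mul(Add(Pow(L, 3), -4), Add(-5, J)) = Mul(Add(-4, Pow(L, 3)), Add(-5, J)) = Mul(Add(-5, J), Add(-4, Pow(L, 3))))
Function('m')(d) = Rational(-2, 11) (Function('m')(d) = Mul(4, Mul(Add(-22, 21), Pow(Add(22, Add(20, Mul(-5, Pow(d, 3)), Mul(-4, 5), Mul(5, Pow(d, 3)))), -1))) = Mul(4, Mul(-1, Pow(Add(22, Add(20, Mul(-5, Pow(d, 3)), -20, Mul(5, Pow(d, 3)))), -1))) = Mul(4, Mul(-1, Pow(Add(22, 0), -1))) = Mul(4, Mul(-1, Pow(22, -1))) = Mul(4, Mul(-1, Rational(1, 22))) = Mul(4, Rational(-1, 22)) = Rational(-2, 11))
Add(Add(1934, -2824), Function('m')(32)) = Add(Add(1934, -2824), Rational(-2, 11)) = Add(-890, Rational(-2, 11)) = Rational(-9792, 11)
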